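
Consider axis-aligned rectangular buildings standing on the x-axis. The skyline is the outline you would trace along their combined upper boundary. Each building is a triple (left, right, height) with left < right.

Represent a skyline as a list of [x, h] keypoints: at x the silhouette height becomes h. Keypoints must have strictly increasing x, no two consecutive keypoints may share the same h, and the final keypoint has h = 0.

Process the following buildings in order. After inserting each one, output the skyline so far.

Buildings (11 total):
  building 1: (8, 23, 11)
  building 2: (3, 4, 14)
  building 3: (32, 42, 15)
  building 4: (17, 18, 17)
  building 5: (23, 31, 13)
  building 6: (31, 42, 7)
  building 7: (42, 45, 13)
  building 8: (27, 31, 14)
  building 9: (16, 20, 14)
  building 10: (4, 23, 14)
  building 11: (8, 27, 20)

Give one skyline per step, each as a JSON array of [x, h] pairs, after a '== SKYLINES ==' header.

== SKYLINES ==
[[8,11],[23,0]]
[[3,14],[4,0],[8,11],[23,0]]
[[3,14],[4,0],[8,11],[23,0],[32,15],[42,0]]
[[3,14],[4,0],[8,11],[17,17],[18,11],[23,0],[32,15],[42,0]]
[[3,14],[4,0],[8,11],[17,17],[18,11],[23,13],[31,0],[32,15],[42,0]]
[[3,14],[4,0],[8,11],[17,17],[18,11],[23,13],[31,7],[32,15],[42,0]]
[[3,14],[4,0],[8,11],[17,17],[18,11],[23,13],[31,7],[32,15],[42,13],[45,0]]
[[3,14],[4,0],[8,11],[17,17],[18,11],[23,13],[27,14],[31,7],[32,15],[42,13],[45,0]]
[[3,14],[4,0],[8,11],[16,14],[17,17],[18,14],[20,11],[23,13],[27,14],[31,7],[32,15],[42,13],[45,0]]
[[3,14],[17,17],[18,14],[23,13],[27,14],[31,7],[32,15],[42,13],[45,0]]
[[3,14],[8,20],[27,14],[31,7],[32,15],[42,13],[45,0]]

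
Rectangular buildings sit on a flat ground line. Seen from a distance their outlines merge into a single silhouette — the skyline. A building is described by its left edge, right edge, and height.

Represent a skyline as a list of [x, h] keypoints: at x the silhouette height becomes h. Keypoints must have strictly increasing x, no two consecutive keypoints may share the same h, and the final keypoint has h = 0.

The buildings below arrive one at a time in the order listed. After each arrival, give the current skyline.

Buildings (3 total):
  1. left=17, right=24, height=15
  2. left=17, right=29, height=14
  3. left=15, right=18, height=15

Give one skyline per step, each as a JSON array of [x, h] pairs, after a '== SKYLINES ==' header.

== SKYLINES ==
[[17,15],[24,0]]
[[17,15],[24,14],[29,0]]
[[15,15],[24,14],[29,0]]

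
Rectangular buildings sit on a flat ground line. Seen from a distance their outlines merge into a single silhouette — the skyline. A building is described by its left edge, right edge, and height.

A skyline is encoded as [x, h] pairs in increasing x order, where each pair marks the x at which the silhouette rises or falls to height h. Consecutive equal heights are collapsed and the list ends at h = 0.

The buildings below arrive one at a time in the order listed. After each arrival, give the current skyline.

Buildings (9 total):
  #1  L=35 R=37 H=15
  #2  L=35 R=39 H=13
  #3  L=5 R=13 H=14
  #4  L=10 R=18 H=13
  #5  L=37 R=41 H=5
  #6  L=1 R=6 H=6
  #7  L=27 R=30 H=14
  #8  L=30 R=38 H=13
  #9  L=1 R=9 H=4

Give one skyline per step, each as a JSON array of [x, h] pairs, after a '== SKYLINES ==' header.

== SKYLINES ==
[[35,15],[37,0]]
[[35,15],[37,13],[39,0]]
[[5,14],[13,0],[35,15],[37,13],[39,0]]
[[5,14],[13,13],[18,0],[35,15],[37,13],[39,0]]
[[5,14],[13,13],[18,0],[35,15],[37,13],[39,5],[41,0]]
[[1,6],[5,14],[13,13],[18,0],[35,15],[37,13],[39,5],[41,0]]
[[1,6],[5,14],[13,13],[18,0],[27,14],[30,0],[35,15],[37,13],[39,5],[41,0]]
[[1,6],[5,14],[13,13],[18,0],[27,14],[30,13],[35,15],[37,13],[39,5],[41,0]]
[[1,6],[5,14],[13,13],[18,0],[27,14],[30,13],[35,15],[37,13],[39,5],[41,0]]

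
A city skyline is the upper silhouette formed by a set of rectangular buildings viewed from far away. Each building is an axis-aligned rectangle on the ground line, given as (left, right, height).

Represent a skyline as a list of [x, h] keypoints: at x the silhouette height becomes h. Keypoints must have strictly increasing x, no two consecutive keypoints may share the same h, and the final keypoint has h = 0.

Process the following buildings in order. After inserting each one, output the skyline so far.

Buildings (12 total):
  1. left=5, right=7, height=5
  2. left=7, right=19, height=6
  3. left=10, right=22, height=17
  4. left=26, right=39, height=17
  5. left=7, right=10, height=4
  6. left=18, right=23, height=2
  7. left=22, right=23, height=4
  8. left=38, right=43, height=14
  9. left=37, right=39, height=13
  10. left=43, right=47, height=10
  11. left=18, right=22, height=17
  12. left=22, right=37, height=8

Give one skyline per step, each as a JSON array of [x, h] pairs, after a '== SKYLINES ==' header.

== SKYLINES ==
[[5,5],[7,0]]
[[5,5],[7,6],[19,0]]
[[5,5],[7,6],[10,17],[22,0]]
[[5,5],[7,6],[10,17],[22,0],[26,17],[39,0]]
[[5,5],[7,6],[10,17],[22,0],[26,17],[39,0]]
[[5,5],[7,6],[10,17],[22,2],[23,0],[26,17],[39,0]]
[[5,5],[7,6],[10,17],[22,4],[23,0],[26,17],[39,0]]
[[5,5],[7,6],[10,17],[22,4],[23,0],[26,17],[39,14],[43,0]]
[[5,5],[7,6],[10,17],[22,4],[23,0],[26,17],[39,14],[43,0]]
[[5,5],[7,6],[10,17],[22,4],[23,0],[26,17],[39,14],[43,10],[47,0]]
[[5,5],[7,6],[10,17],[22,4],[23,0],[26,17],[39,14],[43,10],[47,0]]
[[5,5],[7,6],[10,17],[22,8],[26,17],[39,14],[43,10],[47,0]]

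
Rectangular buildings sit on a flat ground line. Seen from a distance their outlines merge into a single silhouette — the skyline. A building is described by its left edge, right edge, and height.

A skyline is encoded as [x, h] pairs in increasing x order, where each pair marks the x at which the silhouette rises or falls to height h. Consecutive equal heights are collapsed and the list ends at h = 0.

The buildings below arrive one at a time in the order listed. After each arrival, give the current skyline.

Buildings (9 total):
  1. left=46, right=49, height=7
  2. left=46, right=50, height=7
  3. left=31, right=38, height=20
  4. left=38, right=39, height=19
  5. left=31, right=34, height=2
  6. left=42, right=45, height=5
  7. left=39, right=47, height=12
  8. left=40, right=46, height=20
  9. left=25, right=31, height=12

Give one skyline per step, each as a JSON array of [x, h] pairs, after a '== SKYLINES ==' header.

== SKYLINES ==
[[46,7],[49,0]]
[[46,7],[50,0]]
[[31,20],[38,0],[46,7],[50,0]]
[[31,20],[38,19],[39,0],[46,7],[50,0]]
[[31,20],[38,19],[39,0],[46,7],[50,0]]
[[31,20],[38,19],[39,0],[42,5],[45,0],[46,7],[50,0]]
[[31,20],[38,19],[39,12],[47,7],[50,0]]
[[31,20],[38,19],[39,12],[40,20],[46,12],[47,7],[50,0]]
[[25,12],[31,20],[38,19],[39,12],[40,20],[46,12],[47,7],[50,0]]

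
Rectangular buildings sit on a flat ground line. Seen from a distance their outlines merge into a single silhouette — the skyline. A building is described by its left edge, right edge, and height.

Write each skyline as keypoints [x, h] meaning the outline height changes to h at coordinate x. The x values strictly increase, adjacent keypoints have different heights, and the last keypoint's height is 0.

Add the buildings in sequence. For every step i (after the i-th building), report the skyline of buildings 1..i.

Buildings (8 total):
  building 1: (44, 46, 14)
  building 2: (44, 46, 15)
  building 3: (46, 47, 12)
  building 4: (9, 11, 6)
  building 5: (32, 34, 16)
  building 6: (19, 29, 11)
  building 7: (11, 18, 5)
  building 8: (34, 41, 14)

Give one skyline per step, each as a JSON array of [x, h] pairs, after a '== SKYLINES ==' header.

== SKYLINES ==
[[44,14],[46,0]]
[[44,15],[46,0]]
[[44,15],[46,12],[47,0]]
[[9,6],[11,0],[44,15],[46,12],[47,0]]
[[9,6],[11,0],[32,16],[34,0],[44,15],[46,12],[47,0]]
[[9,6],[11,0],[19,11],[29,0],[32,16],[34,0],[44,15],[46,12],[47,0]]
[[9,6],[11,5],[18,0],[19,11],[29,0],[32,16],[34,0],[44,15],[46,12],[47,0]]
[[9,6],[11,5],[18,0],[19,11],[29,0],[32,16],[34,14],[41,0],[44,15],[46,12],[47,0]]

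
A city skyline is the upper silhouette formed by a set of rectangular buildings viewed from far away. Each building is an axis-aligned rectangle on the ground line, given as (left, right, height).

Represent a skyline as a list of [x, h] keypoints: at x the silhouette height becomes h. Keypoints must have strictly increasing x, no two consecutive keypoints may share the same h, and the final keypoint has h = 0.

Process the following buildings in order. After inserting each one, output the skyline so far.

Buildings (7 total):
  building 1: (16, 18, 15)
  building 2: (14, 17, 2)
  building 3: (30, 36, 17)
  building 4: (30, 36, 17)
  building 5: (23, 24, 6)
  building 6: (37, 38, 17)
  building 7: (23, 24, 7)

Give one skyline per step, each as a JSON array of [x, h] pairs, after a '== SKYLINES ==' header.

== SKYLINES ==
[[16,15],[18,0]]
[[14,2],[16,15],[18,0]]
[[14,2],[16,15],[18,0],[30,17],[36,0]]
[[14,2],[16,15],[18,0],[30,17],[36,0]]
[[14,2],[16,15],[18,0],[23,6],[24,0],[30,17],[36,0]]
[[14,2],[16,15],[18,0],[23,6],[24,0],[30,17],[36,0],[37,17],[38,0]]
[[14,2],[16,15],[18,0],[23,7],[24,0],[30,17],[36,0],[37,17],[38,0]]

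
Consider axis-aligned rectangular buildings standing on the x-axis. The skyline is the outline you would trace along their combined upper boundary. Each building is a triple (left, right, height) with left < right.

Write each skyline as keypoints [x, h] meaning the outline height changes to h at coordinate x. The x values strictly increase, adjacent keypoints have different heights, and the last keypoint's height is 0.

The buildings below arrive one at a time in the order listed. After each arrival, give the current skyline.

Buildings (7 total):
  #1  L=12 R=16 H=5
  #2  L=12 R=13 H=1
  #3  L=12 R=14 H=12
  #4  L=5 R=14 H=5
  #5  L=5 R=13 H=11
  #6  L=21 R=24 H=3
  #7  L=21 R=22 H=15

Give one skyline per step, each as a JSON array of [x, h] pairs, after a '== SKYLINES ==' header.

== SKYLINES ==
[[12,5],[16,0]]
[[12,5],[16,0]]
[[12,12],[14,5],[16,0]]
[[5,5],[12,12],[14,5],[16,0]]
[[5,11],[12,12],[14,5],[16,0]]
[[5,11],[12,12],[14,5],[16,0],[21,3],[24,0]]
[[5,11],[12,12],[14,5],[16,0],[21,15],[22,3],[24,0]]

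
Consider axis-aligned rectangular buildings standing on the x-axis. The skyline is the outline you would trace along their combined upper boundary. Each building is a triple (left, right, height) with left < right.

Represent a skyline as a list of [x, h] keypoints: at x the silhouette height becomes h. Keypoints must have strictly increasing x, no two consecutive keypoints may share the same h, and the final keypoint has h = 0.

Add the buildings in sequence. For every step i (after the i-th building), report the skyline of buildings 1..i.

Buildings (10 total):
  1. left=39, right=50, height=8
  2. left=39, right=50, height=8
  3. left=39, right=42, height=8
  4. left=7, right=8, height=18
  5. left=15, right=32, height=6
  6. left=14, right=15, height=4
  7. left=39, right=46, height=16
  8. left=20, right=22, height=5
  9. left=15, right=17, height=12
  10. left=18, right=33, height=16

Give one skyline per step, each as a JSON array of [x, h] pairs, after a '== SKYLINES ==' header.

== SKYLINES ==
[[39,8],[50,0]]
[[39,8],[50,0]]
[[39,8],[50,0]]
[[7,18],[8,0],[39,8],[50,0]]
[[7,18],[8,0],[15,6],[32,0],[39,8],[50,0]]
[[7,18],[8,0],[14,4],[15,6],[32,0],[39,8],[50,0]]
[[7,18],[8,0],[14,4],[15,6],[32,0],[39,16],[46,8],[50,0]]
[[7,18],[8,0],[14,4],[15,6],[32,0],[39,16],[46,8],[50,0]]
[[7,18],[8,0],[14,4],[15,12],[17,6],[32,0],[39,16],[46,8],[50,0]]
[[7,18],[8,0],[14,4],[15,12],[17,6],[18,16],[33,0],[39,16],[46,8],[50,0]]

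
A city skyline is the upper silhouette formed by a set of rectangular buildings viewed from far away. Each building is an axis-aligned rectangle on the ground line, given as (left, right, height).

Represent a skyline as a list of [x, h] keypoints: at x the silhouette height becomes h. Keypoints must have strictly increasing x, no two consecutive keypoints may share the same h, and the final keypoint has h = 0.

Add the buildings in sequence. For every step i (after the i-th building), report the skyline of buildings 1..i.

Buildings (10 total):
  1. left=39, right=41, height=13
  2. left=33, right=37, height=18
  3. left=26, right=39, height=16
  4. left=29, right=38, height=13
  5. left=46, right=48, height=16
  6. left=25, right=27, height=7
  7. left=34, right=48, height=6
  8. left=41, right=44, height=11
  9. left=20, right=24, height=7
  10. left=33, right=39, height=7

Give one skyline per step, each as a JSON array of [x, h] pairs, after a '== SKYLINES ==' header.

== SKYLINES ==
[[39,13],[41,0]]
[[33,18],[37,0],[39,13],[41,0]]
[[26,16],[33,18],[37,16],[39,13],[41,0]]
[[26,16],[33,18],[37,16],[39,13],[41,0]]
[[26,16],[33,18],[37,16],[39,13],[41,0],[46,16],[48,0]]
[[25,7],[26,16],[33,18],[37,16],[39,13],[41,0],[46,16],[48,0]]
[[25,7],[26,16],[33,18],[37,16],[39,13],[41,6],[46,16],[48,0]]
[[25,7],[26,16],[33,18],[37,16],[39,13],[41,11],[44,6],[46,16],[48,0]]
[[20,7],[24,0],[25,7],[26,16],[33,18],[37,16],[39,13],[41,11],[44,6],[46,16],[48,0]]
[[20,7],[24,0],[25,7],[26,16],[33,18],[37,16],[39,13],[41,11],[44,6],[46,16],[48,0]]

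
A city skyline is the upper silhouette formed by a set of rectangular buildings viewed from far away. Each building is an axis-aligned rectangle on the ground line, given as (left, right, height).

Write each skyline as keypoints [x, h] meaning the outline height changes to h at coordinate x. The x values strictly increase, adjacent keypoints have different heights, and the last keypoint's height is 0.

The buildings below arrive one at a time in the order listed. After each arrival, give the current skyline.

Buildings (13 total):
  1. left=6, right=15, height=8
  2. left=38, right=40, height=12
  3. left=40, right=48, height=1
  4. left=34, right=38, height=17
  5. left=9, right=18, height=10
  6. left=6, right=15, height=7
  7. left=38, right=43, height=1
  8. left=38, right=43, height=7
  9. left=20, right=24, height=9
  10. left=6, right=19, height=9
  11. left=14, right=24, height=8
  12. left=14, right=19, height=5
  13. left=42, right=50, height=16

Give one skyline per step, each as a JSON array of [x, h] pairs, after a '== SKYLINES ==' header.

== SKYLINES ==
[[6,8],[15,0]]
[[6,8],[15,0],[38,12],[40,0]]
[[6,8],[15,0],[38,12],[40,1],[48,0]]
[[6,8],[15,0],[34,17],[38,12],[40,1],[48,0]]
[[6,8],[9,10],[18,0],[34,17],[38,12],[40,1],[48,0]]
[[6,8],[9,10],[18,0],[34,17],[38,12],[40,1],[48,0]]
[[6,8],[9,10],[18,0],[34,17],[38,12],[40,1],[48,0]]
[[6,8],[9,10],[18,0],[34,17],[38,12],[40,7],[43,1],[48,0]]
[[6,8],[9,10],[18,0],[20,9],[24,0],[34,17],[38,12],[40,7],[43,1],[48,0]]
[[6,9],[9,10],[18,9],[19,0],[20,9],[24,0],[34,17],[38,12],[40,7],[43,1],[48,0]]
[[6,9],[9,10],[18,9],[19,8],[20,9],[24,0],[34,17],[38,12],[40,7],[43,1],[48,0]]
[[6,9],[9,10],[18,9],[19,8],[20,9],[24,0],[34,17],[38,12],[40,7],[43,1],[48,0]]
[[6,9],[9,10],[18,9],[19,8],[20,9],[24,0],[34,17],[38,12],[40,7],[42,16],[50,0]]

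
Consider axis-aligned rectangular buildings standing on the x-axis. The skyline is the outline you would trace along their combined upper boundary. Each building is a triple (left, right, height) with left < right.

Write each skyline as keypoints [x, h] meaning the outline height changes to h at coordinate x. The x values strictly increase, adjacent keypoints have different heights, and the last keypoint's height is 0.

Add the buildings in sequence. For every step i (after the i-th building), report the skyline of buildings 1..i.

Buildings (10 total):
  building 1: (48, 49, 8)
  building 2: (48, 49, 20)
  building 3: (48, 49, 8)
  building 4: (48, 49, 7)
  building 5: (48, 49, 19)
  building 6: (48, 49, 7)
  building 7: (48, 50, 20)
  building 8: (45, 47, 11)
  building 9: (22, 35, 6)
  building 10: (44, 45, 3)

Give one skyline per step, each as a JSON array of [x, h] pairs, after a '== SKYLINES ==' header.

== SKYLINES ==
[[48,8],[49,0]]
[[48,20],[49,0]]
[[48,20],[49,0]]
[[48,20],[49,0]]
[[48,20],[49,0]]
[[48,20],[49,0]]
[[48,20],[50,0]]
[[45,11],[47,0],[48,20],[50,0]]
[[22,6],[35,0],[45,11],[47,0],[48,20],[50,0]]
[[22,6],[35,0],[44,3],[45,11],[47,0],[48,20],[50,0]]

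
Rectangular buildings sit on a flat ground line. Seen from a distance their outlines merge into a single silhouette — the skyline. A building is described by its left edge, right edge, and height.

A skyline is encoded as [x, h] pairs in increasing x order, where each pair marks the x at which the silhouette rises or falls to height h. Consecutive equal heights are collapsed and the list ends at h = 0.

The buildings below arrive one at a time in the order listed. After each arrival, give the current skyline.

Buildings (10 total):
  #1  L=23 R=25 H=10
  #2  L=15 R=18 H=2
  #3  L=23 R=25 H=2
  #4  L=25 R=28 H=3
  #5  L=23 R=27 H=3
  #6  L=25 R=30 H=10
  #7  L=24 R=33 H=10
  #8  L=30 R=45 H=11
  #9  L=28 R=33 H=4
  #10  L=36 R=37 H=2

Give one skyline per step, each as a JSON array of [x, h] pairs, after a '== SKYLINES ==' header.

== SKYLINES ==
[[23,10],[25,0]]
[[15,2],[18,0],[23,10],[25,0]]
[[15,2],[18,0],[23,10],[25,0]]
[[15,2],[18,0],[23,10],[25,3],[28,0]]
[[15,2],[18,0],[23,10],[25,3],[28,0]]
[[15,2],[18,0],[23,10],[30,0]]
[[15,2],[18,0],[23,10],[33,0]]
[[15,2],[18,0],[23,10],[30,11],[45,0]]
[[15,2],[18,0],[23,10],[30,11],[45,0]]
[[15,2],[18,0],[23,10],[30,11],[45,0]]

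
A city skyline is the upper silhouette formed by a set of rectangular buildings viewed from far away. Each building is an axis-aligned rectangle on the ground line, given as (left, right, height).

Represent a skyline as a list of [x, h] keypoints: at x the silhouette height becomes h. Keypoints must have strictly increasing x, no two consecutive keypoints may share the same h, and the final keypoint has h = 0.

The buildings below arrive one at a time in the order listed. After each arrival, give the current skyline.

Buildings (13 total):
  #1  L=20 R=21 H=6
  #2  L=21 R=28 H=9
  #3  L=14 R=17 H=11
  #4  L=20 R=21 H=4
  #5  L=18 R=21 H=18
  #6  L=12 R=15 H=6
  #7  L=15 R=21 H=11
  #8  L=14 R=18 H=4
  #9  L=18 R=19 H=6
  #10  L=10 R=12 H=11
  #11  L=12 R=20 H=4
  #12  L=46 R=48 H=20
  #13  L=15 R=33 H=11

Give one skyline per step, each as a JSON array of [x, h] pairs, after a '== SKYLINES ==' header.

== SKYLINES ==
[[20,6],[21,0]]
[[20,6],[21,9],[28,0]]
[[14,11],[17,0],[20,6],[21,9],[28,0]]
[[14,11],[17,0],[20,6],[21,9],[28,0]]
[[14,11],[17,0],[18,18],[21,9],[28,0]]
[[12,6],[14,11],[17,0],[18,18],[21,9],[28,0]]
[[12,6],[14,11],[18,18],[21,9],[28,0]]
[[12,6],[14,11],[18,18],[21,9],[28,0]]
[[12,6],[14,11],[18,18],[21,9],[28,0]]
[[10,11],[12,6],[14,11],[18,18],[21,9],[28,0]]
[[10,11],[12,6],[14,11],[18,18],[21,9],[28,0]]
[[10,11],[12,6],[14,11],[18,18],[21,9],[28,0],[46,20],[48,0]]
[[10,11],[12,6],[14,11],[18,18],[21,11],[33,0],[46,20],[48,0]]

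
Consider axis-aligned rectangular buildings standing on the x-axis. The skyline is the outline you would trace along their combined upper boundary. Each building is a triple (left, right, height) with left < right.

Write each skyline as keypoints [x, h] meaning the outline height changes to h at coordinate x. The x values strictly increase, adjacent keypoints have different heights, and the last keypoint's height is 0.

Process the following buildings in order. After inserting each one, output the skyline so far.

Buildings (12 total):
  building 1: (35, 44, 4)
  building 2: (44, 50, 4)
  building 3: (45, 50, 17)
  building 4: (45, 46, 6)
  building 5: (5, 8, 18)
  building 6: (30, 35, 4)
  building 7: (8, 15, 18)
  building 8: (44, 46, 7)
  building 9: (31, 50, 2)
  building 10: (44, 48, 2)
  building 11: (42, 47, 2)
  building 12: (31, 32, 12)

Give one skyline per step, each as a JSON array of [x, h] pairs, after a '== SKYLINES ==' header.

== SKYLINES ==
[[35,4],[44,0]]
[[35,4],[50,0]]
[[35,4],[45,17],[50,0]]
[[35,4],[45,17],[50,0]]
[[5,18],[8,0],[35,4],[45,17],[50,0]]
[[5,18],[8,0],[30,4],[45,17],[50,0]]
[[5,18],[15,0],[30,4],[45,17],[50,0]]
[[5,18],[15,0],[30,4],[44,7],[45,17],[50,0]]
[[5,18],[15,0],[30,4],[44,7],[45,17],[50,0]]
[[5,18],[15,0],[30,4],[44,7],[45,17],[50,0]]
[[5,18],[15,0],[30,4],[44,7],[45,17],[50,0]]
[[5,18],[15,0],[30,4],[31,12],[32,4],[44,7],[45,17],[50,0]]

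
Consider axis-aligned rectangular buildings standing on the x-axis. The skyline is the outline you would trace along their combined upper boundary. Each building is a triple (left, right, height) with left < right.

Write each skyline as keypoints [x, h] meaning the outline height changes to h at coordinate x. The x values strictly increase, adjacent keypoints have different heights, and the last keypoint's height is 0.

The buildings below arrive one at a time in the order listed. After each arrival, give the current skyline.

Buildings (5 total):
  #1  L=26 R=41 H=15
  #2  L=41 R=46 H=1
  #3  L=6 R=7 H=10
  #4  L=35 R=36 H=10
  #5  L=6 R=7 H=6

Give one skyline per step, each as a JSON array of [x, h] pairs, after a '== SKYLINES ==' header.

== SKYLINES ==
[[26,15],[41,0]]
[[26,15],[41,1],[46,0]]
[[6,10],[7,0],[26,15],[41,1],[46,0]]
[[6,10],[7,0],[26,15],[41,1],[46,0]]
[[6,10],[7,0],[26,15],[41,1],[46,0]]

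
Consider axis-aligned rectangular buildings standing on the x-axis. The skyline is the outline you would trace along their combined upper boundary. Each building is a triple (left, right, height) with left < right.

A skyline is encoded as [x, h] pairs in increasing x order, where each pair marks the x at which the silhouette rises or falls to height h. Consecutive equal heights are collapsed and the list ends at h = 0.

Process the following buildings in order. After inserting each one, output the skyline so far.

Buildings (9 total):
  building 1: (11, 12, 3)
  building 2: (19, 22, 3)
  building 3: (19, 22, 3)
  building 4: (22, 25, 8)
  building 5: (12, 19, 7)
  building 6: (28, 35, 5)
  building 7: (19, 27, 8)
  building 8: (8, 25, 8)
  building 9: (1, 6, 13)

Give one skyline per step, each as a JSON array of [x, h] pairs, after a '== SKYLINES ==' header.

== SKYLINES ==
[[11,3],[12,0]]
[[11,3],[12,0],[19,3],[22,0]]
[[11,3],[12,0],[19,3],[22,0]]
[[11,3],[12,0],[19,3],[22,8],[25,0]]
[[11,3],[12,7],[19,3],[22,8],[25,0]]
[[11,3],[12,7],[19,3],[22,8],[25,0],[28,5],[35,0]]
[[11,3],[12,7],[19,8],[27,0],[28,5],[35,0]]
[[8,8],[27,0],[28,5],[35,0]]
[[1,13],[6,0],[8,8],[27,0],[28,5],[35,0]]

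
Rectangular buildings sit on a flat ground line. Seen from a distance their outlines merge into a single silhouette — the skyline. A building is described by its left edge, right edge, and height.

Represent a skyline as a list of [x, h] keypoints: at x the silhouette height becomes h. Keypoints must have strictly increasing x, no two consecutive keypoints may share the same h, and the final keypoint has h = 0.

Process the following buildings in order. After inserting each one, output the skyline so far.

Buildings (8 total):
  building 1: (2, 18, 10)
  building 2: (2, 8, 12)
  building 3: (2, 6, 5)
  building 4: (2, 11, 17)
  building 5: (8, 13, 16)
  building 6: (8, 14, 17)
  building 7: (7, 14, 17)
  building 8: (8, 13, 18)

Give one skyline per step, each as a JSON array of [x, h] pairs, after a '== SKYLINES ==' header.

== SKYLINES ==
[[2,10],[18,0]]
[[2,12],[8,10],[18,0]]
[[2,12],[8,10],[18,0]]
[[2,17],[11,10],[18,0]]
[[2,17],[11,16],[13,10],[18,0]]
[[2,17],[14,10],[18,0]]
[[2,17],[14,10],[18,0]]
[[2,17],[8,18],[13,17],[14,10],[18,0]]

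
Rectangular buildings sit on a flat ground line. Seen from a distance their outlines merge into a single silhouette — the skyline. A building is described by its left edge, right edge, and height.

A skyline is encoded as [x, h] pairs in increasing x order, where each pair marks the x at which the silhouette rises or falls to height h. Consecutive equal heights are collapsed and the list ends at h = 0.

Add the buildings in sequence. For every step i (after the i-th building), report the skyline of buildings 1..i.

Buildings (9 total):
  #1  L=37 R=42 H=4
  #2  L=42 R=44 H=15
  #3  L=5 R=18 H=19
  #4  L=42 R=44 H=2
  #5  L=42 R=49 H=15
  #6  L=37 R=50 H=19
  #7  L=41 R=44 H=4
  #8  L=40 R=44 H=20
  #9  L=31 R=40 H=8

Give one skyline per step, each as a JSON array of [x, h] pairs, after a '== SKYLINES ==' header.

== SKYLINES ==
[[37,4],[42,0]]
[[37,4],[42,15],[44,0]]
[[5,19],[18,0],[37,4],[42,15],[44,0]]
[[5,19],[18,0],[37,4],[42,15],[44,0]]
[[5,19],[18,0],[37,4],[42,15],[49,0]]
[[5,19],[18,0],[37,19],[50,0]]
[[5,19],[18,0],[37,19],[50,0]]
[[5,19],[18,0],[37,19],[40,20],[44,19],[50,0]]
[[5,19],[18,0],[31,8],[37,19],[40,20],[44,19],[50,0]]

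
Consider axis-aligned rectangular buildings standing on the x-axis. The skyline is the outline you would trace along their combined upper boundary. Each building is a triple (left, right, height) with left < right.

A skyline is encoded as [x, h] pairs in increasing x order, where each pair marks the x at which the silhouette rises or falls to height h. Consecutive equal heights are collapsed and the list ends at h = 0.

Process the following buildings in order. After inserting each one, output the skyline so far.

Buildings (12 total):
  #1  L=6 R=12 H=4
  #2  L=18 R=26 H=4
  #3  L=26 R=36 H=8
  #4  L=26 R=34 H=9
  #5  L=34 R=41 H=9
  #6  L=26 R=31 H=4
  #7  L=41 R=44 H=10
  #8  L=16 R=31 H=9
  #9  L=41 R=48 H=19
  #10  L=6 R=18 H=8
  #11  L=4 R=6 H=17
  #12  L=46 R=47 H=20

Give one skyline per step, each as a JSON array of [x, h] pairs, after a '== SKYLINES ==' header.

== SKYLINES ==
[[6,4],[12,0]]
[[6,4],[12,0],[18,4],[26,0]]
[[6,4],[12,0],[18,4],[26,8],[36,0]]
[[6,4],[12,0],[18,4],[26,9],[34,8],[36,0]]
[[6,4],[12,0],[18,4],[26,9],[41,0]]
[[6,4],[12,0],[18,4],[26,9],[41,0]]
[[6,4],[12,0],[18,4],[26,9],[41,10],[44,0]]
[[6,4],[12,0],[16,9],[41,10],[44,0]]
[[6,4],[12,0],[16,9],[41,19],[48,0]]
[[6,8],[16,9],[41,19],[48,0]]
[[4,17],[6,8],[16,9],[41,19],[48,0]]
[[4,17],[6,8],[16,9],[41,19],[46,20],[47,19],[48,0]]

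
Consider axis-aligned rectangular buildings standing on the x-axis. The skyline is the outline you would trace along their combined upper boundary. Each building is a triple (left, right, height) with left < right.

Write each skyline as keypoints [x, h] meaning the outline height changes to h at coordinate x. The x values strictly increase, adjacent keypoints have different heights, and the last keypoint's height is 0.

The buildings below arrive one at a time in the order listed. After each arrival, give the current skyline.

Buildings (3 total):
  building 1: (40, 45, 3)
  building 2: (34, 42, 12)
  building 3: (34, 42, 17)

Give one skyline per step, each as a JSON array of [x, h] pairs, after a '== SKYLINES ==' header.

== SKYLINES ==
[[40,3],[45,0]]
[[34,12],[42,3],[45,0]]
[[34,17],[42,3],[45,0]]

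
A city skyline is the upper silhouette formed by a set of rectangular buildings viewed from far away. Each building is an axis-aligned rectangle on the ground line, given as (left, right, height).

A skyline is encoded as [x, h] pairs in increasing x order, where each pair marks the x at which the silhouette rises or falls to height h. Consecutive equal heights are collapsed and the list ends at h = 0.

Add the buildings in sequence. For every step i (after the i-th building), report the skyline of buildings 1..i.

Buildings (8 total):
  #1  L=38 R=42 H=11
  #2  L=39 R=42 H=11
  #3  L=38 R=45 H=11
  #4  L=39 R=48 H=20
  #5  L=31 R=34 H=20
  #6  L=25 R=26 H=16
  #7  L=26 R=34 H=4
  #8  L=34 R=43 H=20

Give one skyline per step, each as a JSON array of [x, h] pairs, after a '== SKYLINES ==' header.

== SKYLINES ==
[[38,11],[42,0]]
[[38,11],[42,0]]
[[38,11],[45,0]]
[[38,11],[39,20],[48,0]]
[[31,20],[34,0],[38,11],[39,20],[48,0]]
[[25,16],[26,0],[31,20],[34,0],[38,11],[39,20],[48,0]]
[[25,16],[26,4],[31,20],[34,0],[38,11],[39,20],[48,0]]
[[25,16],[26,4],[31,20],[48,0]]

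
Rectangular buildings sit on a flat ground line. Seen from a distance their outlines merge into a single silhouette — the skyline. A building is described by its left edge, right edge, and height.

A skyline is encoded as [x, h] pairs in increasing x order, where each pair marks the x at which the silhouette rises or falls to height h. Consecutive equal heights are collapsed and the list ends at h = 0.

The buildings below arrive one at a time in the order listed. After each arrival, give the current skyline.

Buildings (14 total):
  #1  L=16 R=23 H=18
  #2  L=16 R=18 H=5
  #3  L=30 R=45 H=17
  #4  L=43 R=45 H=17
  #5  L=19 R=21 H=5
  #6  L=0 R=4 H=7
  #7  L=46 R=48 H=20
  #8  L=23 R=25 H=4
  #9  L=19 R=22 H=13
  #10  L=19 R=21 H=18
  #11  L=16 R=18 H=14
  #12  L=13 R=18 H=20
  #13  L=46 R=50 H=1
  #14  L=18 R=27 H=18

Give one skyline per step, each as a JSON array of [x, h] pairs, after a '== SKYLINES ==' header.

== SKYLINES ==
[[16,18],[23,0]]
[[16,18],[23,0]]
[[16,18],[23,0],[30,17],[45,0]]
[[16,18],[23,0],[30,17],[45,0]]
[[16,18],[23,0],[30,17],[45,0]]
[[0,7],[4,0],[16,18],[23,0],[30,17],[45,0]]
[[0,7],[4,0],[16,18],[23,0],[30,17],[45,0],[46,20],[48,0]]
[[0,7],[4,0],[16,18],[23,4],[25,0],[30,17],[45,0],[46,20],[48,0]]
[[0,7],[4,0],[16,18],[23,4],[25,0],[30,17],[45,0],[46,20],[48,0]]
[[0,7],[4,0],[16,18],[23,4],[25,0],[30,17],[45,0],[46,20],[48,0]]
[[0,7],[4,0],[16,18],[23,4],[25,0],[30,17],[45,0],[46,20],[48,0]]
[[0,7],[4,0],[13,20],[18,18],[23,4],[25,0],[30,17],[45,0],[46,20],[48,0]]
[[0,7],[4,0],[13,20],[18,18],[23,4],[25,0],[30,17],[45,0],[46,20],[48,1],[50,0]]
[[0,7],[4,0],[13,20],[18,18],[27,0],[30,17],[45,0],[46,20],[48,1],[50,0]]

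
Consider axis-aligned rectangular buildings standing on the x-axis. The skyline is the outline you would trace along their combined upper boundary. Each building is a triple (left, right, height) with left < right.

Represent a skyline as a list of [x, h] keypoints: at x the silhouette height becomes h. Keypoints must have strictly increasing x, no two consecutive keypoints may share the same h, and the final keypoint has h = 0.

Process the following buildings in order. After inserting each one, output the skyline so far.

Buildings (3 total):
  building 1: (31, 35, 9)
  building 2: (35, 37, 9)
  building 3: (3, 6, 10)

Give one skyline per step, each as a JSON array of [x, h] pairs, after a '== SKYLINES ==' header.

== SKYLINES ==
[[31,9],[35,0]]
[[31,9],[37,0]]
[[3,10],[6,0],[31,9],[37,0]]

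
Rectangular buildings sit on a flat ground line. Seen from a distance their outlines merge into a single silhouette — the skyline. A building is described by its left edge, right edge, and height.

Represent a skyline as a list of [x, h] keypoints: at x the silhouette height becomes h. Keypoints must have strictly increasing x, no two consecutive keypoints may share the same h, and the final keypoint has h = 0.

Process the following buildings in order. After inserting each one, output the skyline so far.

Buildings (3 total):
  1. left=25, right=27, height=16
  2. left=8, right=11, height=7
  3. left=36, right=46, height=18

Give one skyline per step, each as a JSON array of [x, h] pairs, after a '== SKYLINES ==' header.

== SKYLINES ==
[[25,16],[27,0]]
[[8,7],[11,0],[25,16],[27,0]]
[[8,7],[11,0],[25,16],[27,0],[36,18],[46,0]]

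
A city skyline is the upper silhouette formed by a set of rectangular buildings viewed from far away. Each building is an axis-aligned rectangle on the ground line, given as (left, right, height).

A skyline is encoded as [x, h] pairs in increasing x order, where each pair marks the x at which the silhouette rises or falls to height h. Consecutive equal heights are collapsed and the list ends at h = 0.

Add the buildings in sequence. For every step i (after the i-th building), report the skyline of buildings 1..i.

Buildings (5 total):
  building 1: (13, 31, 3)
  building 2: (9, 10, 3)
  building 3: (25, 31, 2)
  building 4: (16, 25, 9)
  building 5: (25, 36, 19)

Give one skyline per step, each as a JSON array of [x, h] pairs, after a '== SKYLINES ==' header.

== SKYLINES ==
[[13,3],[31,0]]
[[9,3],[10,0],[13,3],[31,0]]
[[9,3],[10,0],[13,3],[31,0]]
[[9,3],[10,0],[13,3],[16,9],[25,3],[31,0]]
[[9,3],[10,0],[13,3],[16,9],[25,19],[36,0]]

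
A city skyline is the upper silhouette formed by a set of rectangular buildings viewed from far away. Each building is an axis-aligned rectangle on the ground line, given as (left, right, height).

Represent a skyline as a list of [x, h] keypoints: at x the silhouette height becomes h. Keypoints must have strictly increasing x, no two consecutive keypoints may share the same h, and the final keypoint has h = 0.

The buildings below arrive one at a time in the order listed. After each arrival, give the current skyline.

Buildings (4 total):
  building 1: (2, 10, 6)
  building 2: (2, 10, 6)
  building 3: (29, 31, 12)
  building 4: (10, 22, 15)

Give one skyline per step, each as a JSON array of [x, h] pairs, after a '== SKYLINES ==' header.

== SKYLINES ==
[[2,6],[10,0]]
[[2,6],[10,0]]
[[2,6],[10,0],[29,12],[31,0]]
[[2,6],[10,15],[22,0],[29,12],[31,0]]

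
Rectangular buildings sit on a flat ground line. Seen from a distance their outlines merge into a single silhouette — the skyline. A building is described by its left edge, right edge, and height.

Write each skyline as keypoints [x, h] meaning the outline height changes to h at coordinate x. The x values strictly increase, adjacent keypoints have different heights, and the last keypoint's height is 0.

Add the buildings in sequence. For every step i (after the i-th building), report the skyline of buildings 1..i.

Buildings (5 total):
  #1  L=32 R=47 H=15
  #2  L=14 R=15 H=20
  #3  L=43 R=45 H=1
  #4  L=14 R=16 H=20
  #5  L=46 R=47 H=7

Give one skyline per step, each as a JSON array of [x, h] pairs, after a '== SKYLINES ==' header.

== SKYLINES ==
[[32,15],[47,0]]
[[14,20],[15,0],[32,15],[47,0]]
[[14,20],[15,0],[32,15],[47,0]]
[[14,20],[16,0],[32,15],[47,0]]
[[14,20],[16,0],[32,15],[47,0]]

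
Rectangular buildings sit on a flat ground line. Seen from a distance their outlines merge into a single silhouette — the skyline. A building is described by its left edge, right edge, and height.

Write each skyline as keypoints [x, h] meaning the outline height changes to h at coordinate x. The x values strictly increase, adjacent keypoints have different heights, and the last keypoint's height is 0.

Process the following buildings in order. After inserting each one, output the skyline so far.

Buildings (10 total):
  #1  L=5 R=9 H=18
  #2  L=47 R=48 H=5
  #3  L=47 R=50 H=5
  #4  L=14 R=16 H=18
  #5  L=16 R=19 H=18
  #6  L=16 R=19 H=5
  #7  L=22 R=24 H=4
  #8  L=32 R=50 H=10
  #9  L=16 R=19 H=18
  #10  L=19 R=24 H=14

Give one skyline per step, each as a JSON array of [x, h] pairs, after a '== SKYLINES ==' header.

== SKYLINES ==
[[5,18],[9,0]]
[[5,18],[9,0],[47,5],[48,0]]
[[5,18],[9,0],[47,5],[50,0]]
[[5,18],[9,0],[14,18],[16,0],[47,5],[50,0]]
[[5,18],[9,0],[14,18],[19,0],[47,5],[50,0]]
[[5,18],[9,0],[14,18],[19,0],[47,5],[50,0]]
[[5,18],[9,0],[14,18],[19,0],[22,4],[24,0],[47,5],[50,0]]
[[5,18],[9,0],[14,18],[19,0],[22,4],[24,0],[32,10],[50,0]]
[[5,18],[9,0],[14,18],[19,0],[22,4],[24,0],[32,10],[50,0]]
[[5,18],[9,0],[14,18],[19,14],[24,0],[32,10],[50,0]]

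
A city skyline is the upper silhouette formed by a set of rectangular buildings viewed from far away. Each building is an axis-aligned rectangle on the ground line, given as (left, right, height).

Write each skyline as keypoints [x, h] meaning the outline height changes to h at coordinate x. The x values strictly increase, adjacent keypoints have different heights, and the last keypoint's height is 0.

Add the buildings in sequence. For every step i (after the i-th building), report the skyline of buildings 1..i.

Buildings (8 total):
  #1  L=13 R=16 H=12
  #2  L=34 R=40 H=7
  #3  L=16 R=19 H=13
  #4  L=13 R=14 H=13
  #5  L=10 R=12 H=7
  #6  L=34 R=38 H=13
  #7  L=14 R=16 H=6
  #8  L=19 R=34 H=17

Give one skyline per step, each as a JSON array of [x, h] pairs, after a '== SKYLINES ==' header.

== SKYLINES ==
[[13,12],[16,0]]
[[13,12],[16,0],[34,7],[40,0]]
[[13,12],[16,13],[19,0],[34,7],[40,0]]
[[13,13],[14,12],[16,13],[19,0],[34,7],[40,0]]
[[10,7],[12,0],[13,13],[14,12],[16,13],[19,0],[34,7],[40,0]]
[[10,7],[12,0],[13,13],[14,12],[16,13],[19,0],[34,13],[38,7],[40,0]]
[[10,7],[12,0],[13,13],[14,12],[16,13],[19,0],[34,13],[38,7],[40,0]]
[[10,7],[12,0],[13,13],[14,12],[16,13],[19,17],[34,13],[38,7],[40,0]]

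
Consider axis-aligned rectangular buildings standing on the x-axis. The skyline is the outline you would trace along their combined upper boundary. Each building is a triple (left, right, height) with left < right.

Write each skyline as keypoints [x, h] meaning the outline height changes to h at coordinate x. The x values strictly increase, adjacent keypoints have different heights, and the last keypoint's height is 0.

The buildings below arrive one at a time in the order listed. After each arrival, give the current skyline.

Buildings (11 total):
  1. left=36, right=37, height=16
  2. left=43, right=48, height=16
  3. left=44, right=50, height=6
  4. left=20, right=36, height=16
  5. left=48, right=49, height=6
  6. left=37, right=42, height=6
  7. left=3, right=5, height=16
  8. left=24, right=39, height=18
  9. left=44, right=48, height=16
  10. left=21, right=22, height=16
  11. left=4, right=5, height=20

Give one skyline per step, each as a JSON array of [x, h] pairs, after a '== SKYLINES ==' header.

== SKYLINES ==
[[36,16],[37,0]]
[[36,16],[37,0],[43,16],[48,0]]
[[36,16],[37,0],[43,16],[48,6],[50,0]]
[[20,16],[37,0],[43,16],[48,6],[50,0]]
[[20,16],[37,0],[43,16],[48,6],[50,0]]
[[20,16],[37,6],[42,0],[43,16],[48,6],[50,0]]
[[3,16],[5,0],[20,16],[37,6],[42,0],[43,16],[48,6],[50,0]]
[[3,16],[5,0],[20,16],[24,18],[39,6],[42,0],[43,16],[48,6],[50,0]]
[[3,16],[5,0],[20,16],[24,18],[39,6],[42,0],[43,16],[48,6],[50,0]]
[[3,16],[5,0],[20,16],[24,18],[39,6],[42,0],[43,16],[48,6],[50,0]]
[[3,16],[4,20],[5,0],[20,16],[24,18],[39,6],[42,0],[43,16],[48,6],[50,0]]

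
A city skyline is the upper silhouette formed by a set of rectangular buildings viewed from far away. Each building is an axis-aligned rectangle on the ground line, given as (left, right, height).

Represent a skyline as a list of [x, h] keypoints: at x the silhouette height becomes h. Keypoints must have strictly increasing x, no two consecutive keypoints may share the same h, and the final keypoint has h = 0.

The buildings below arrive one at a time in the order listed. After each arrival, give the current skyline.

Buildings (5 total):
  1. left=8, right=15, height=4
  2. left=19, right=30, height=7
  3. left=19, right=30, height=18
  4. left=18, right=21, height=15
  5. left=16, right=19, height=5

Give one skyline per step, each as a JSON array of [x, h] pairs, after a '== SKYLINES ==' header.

== SKYLINES ==
[[8,4],[15,0]]
[[8,4],[15,0],[19,7],[30,0]]
[[8,4],[15,0],[19,18],[30,0]]
[[8,4],[15,0],[18,15],[19,18],[30,0]]
[[8,4],[15,0],[16,5],[18,15],[19,18],[30,0]]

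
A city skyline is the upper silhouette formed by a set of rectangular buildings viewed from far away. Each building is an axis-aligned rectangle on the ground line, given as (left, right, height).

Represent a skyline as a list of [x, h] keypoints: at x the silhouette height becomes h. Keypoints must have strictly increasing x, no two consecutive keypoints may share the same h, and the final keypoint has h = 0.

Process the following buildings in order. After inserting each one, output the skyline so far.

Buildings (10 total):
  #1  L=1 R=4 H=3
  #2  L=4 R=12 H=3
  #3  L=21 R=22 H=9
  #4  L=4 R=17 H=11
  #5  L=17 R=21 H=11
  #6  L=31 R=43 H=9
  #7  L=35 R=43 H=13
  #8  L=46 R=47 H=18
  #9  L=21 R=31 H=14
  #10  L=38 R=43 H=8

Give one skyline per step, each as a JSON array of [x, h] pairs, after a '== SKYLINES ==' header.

== SKYLINES ==
[[1,3],[4,0]]
[[1,3],[12,0]]
[[1,3],[12,0],[21,9],[22,0]]
[[1,3],[4,11],[17,0],[21,9],[22,0]]
[[1,3],[4,11],[21,9],[22,0]]
[[1,3],[4,11],[21,9],[22,0],[31,9],[43,0]]
[[1,3],[4,11],[21,9],[22,0],[31,9],[35,13],[43,0]]
[[1,3],[4,11],[21,9],[22,0],[31,9],[35,13],[43,0],[46,18],[47,0]]
[[1,3],[4,11],[21,14],[31,9],[35,13],[43,0],[46,18],[47,0]]
[[1,3],[4,11],[21,14],[31,9],[35,13],[43,0],[46,18],[47,0]]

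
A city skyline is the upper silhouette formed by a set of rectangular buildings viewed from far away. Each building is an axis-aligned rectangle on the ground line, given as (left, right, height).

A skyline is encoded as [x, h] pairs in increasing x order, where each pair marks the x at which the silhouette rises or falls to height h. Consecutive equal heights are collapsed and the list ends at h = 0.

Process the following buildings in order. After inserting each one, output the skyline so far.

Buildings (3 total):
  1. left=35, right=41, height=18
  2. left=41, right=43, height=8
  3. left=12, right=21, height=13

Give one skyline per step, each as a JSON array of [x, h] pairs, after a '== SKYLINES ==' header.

== SKYLINES ==
[[35,18],[41,0]]
[[35,18],[41,8],[43,0]]
[[12,13],[21,0],[35,18],[41,8],[43,0]]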